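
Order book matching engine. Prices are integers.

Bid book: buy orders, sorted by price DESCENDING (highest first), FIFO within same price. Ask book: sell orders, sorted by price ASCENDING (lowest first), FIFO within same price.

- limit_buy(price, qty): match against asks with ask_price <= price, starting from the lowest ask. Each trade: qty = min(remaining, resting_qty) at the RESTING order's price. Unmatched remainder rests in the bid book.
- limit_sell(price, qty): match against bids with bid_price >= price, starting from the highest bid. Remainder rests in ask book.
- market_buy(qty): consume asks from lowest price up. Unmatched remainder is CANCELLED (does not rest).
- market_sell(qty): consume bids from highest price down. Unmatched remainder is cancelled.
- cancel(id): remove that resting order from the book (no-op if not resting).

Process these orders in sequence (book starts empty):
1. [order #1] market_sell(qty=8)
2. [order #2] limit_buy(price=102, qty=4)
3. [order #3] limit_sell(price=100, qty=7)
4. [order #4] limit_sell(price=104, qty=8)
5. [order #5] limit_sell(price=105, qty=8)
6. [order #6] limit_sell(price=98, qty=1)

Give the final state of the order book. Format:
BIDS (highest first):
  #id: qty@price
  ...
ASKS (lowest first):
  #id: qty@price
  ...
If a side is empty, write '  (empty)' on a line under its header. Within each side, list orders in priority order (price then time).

Answer: BIDS (highest first):
  (empty)
ASKS (lowest first):
  #6: 1@98
  #3: 3@100
  #4: 8@104
  #5: 8@105

Derivation:
After op 1 [order #1] market_sell(qty=8): fills=none; bids=[-] asks=[-]
After op 2 [order #2] limit_buy(price=102, qty=4): fills=none; bids=[#2:4@102] asks=[-]
After op 3 [order #3] limit_sell(price=100, qty=7): fills=#2x#3:4@102; bids=[-] asks=[#3:3@100]
After op 4 [order #4] limit_sell(price=104, qty=8): fills=none; bids=[-] asks=[#3:3@100 #4:8@104]
After op 5 [order #5] limit_sell(price=105, qty=8): fills=none; bids=[-] asks=[#3:3@100 #4:8@104 #5:8@105]
After op 6 [order #6] limit_sell(price=98, qty=1): fills=none; bids=[-] asks=[#6:1@98 #3:3@100 #4:8@104 #5:8@105]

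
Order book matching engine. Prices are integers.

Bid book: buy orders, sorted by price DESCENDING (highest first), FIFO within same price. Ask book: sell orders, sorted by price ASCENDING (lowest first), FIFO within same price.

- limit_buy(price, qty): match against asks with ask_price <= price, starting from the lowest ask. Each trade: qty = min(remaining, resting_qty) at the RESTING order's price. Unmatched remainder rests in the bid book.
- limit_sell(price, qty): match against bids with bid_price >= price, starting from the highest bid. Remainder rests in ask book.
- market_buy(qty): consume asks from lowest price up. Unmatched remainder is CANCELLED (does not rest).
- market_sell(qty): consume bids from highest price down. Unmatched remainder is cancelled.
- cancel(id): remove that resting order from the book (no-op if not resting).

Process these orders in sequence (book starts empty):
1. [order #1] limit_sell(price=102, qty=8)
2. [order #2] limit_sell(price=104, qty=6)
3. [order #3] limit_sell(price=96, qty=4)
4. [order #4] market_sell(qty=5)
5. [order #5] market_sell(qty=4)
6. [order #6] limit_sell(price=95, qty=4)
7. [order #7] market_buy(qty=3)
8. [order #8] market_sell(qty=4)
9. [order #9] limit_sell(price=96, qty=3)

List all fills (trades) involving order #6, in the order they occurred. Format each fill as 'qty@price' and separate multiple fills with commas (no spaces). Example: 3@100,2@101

After op 1 [order #1] limit_sell(price=102, qty=8): fills=none; bids=[-] asks=[#1:8@102]
After op 2 [order #2] limit_sell(price=104, qty=6): fills=none; bids=[-] asks=[#1:8@102 #2:6@104]
After op 3 [order #3] limit_sell(price=96, qty=4): fills=none; bids=[-] asks=[#3:4@96 #1:8@102 #2:6@104]
After op 4 [order #4] market_sell(qty=5): fills=none; bids=[-] asks=[#3:4@96 #1:8@102 #2:6@104]
After op 5 [order #5] market_sell(qty=4): fills=none; bids=[-] asks=[#3:4@96 #1:8@102 #2:6@104]
After op 6 [order #6] limit_sell(price=95, qty=4): fills=none; bids=[-] asks=[#6:4@95 #3:4@96 #1:8@102 #2:6@104]
After op 7 [order #7] market_buy(qty=3): fills=#7x#6:3@95; bids=[-] asks=[#6:1@95 #3:4@96 #1:8@102 #2:6@104]
After op 8 [order #8] market_sell(qty=4): fills=none; bids=[-] asks=[#6:1@95 #3:4@96 #1:8@102 #2:6@104]
After op 9 [order #9] limit_sell(price=96, qty=3): fills=none; bids=[-] asks=[#6:1@95 #3:4@96 #9:3@96 #1:8@102 #2:6@104]

Answer: 3@95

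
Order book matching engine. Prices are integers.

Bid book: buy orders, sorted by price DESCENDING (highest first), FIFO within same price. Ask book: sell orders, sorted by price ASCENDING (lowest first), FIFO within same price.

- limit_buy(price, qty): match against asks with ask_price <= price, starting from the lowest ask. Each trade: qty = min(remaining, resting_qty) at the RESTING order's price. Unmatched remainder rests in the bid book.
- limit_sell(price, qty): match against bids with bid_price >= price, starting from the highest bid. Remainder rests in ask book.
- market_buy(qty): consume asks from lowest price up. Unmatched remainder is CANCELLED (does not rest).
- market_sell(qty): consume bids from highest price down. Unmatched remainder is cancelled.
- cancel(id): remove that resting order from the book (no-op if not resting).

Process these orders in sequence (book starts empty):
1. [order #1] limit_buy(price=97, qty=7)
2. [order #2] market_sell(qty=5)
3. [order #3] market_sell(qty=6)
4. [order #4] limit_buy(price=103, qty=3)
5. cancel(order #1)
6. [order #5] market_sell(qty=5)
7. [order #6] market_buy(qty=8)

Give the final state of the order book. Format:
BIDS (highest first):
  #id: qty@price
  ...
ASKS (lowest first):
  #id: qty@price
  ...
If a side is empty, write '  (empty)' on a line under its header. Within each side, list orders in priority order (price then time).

After op 1 [order #1] limit_buy(price=97, qty=7): fills=none; bids=[#1:7@97] asks=[-]
After op 2 [order #2] market_sell(qty=5): fills=#1x#2:5@97; bids=[#1:2@97] asks=[-]
After op 3 [order #3] market_sell(qty=6): fills=#1x#3:2@97; bids=[-] asks=[-]
After op 4 [order #4] limit_buy(price=103, qty=3): fills=none; bids=[#4:3@103] asks=[-]
After op 5 cancel(order #1): fills=none; bids=[#4:3@103] asks=[-]
After op 6 [order #5] market_sell(qty=5): fills=#4x#5:3@103; bids=[-] asks=[-]
After op 7 [order #6] market_buy(qty=8): fills=none; bids=[-] asks=[-]

Answer: BIDS (highest first):
  (empty)
ASKS (lowest first):
  (empty)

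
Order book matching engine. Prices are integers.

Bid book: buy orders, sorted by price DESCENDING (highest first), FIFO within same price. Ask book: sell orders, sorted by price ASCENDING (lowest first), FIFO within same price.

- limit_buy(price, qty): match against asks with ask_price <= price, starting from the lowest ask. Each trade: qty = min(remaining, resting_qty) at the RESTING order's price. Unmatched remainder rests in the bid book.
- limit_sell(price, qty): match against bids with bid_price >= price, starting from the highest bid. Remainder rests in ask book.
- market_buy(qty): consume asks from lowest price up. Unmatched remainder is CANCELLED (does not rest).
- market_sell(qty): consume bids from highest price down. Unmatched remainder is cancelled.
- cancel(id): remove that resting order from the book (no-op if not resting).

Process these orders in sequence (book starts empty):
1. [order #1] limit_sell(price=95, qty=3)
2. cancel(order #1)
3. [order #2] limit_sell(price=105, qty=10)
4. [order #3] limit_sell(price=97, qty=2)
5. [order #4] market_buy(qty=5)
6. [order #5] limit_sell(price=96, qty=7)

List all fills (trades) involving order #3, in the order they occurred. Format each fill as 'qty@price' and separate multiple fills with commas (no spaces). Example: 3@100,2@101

Answer: 2@97

Derivation:
After op 1 [order #1] limit_sell(price=95, qty=3): fills=none; bids=[-] asks=[#1:3@95]
After op 2 cancel(order #1): fills=none; bids=[-] asks=[-]
After op 3 [order #2] limit_sell(price=105, qty=10): fills=none; bids=[-] asks=[#2:10@105]
After op 4 [order #3] limit_sell(price=97, qty=2): fills=none; bids=[-] asks=[#3:2@97 #2:10@105]
After op 5 [order #4] market_buy(qty=5): fills=#4x#3:2@97 #4x#2:3@105; bids=[-] asks=[#2:7@105]
After op 6 [order #5] limit_sell(price=96, qty=7): fills=none; bids=[-] asks=[#5:7@96 #2:7@105]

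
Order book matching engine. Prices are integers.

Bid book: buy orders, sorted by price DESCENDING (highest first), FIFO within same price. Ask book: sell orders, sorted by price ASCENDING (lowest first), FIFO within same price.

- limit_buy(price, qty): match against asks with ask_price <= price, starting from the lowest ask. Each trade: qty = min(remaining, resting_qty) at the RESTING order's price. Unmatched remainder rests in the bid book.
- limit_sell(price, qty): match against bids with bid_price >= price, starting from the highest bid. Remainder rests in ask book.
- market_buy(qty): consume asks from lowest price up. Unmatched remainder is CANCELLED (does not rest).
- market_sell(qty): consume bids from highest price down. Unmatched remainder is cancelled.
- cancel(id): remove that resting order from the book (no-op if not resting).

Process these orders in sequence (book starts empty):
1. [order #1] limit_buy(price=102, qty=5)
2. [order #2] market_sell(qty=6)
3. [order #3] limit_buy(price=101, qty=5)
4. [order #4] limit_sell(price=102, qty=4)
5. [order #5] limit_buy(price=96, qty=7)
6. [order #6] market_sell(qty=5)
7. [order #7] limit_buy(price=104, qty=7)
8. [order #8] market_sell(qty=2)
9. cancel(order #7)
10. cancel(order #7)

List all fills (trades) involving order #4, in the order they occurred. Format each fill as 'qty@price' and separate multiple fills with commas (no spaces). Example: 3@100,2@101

Answer: 4@102

Derivation:
After op 1 [order #1] limit_buy(price=102, qty=5): fills=none; bids=[#1:5@102] asks=[-]
After op 2 [order #2] market_sell(qty=6): fills=#1x#2:5@102; bids=[-] asks=[-]
After op 3 [order #3] limit_buy(price=101, qty=5): fills=none; bids=[#3:5@101] asks=[-]
After op 4 [order #4] limit_sell(price=102, qty=4): fills=none; bids=[#3:5@101] asks=[#4:4@102]
After op 5 [order #5] limit_buy(price=96, qty=7): fills=none; bids=[#3:5@101 #5:7@96] asks=[#4:4@102]
After op 6 [order #6] market_sell(qty=5): fills=#3x#6:5@101; bids=[#5:7@96] asks=[#4:4@102]
After op 7 [order #7] limit_buy(price=104, qty=7): fills=#7x#4:4@102; bids=[#7:3@104 #5:7@96] asks=[-]
After op 8 [order #8] market_sell(qty=2): fills=#7x#8:2@104; bids=[#7:1@104 #5:7@96] asks=[-]
After op 9 cancel(order #7): fills=none; bids=[#5:7@96] asks=[-]
After op 10 cancel(order #7): fills=none; bids=[#5:7@96] asks=[-]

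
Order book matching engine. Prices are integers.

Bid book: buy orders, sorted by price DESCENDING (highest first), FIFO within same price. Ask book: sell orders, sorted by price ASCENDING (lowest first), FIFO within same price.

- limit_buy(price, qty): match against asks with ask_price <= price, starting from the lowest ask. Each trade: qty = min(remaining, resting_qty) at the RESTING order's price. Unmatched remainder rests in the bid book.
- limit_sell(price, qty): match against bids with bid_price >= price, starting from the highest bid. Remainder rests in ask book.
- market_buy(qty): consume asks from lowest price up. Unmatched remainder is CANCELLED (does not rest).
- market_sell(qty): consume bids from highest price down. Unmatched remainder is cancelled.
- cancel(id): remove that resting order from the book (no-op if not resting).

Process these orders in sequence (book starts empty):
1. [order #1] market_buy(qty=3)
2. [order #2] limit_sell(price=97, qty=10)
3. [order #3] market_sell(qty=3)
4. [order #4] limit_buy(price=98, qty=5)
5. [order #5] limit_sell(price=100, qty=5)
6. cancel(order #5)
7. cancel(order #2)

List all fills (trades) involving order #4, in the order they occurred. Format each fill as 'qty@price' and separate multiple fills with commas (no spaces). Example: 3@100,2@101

After op 1 [order #1] market_buy(qty=3): fills=none; bids=[-] asks=[-]
After op 2 [order #2] limit_sell(price=97, qty=10): fills=none; bids=[-] asks=[#2:10@97]
After op 3 [order #3] market_sell(qty=3): fills=none; bids=[-] asks=[#2:10@97]
After op 4 [order #4] limit_buy(price=98, qty=5): fills=#4x#2:5@97; bids=[-] asks=[#2:5@97]
After op 5 [order #5] limit_sell(price=100, qty=5): fills=none; bids=[-] asks=[#2:5@97 #5:5@100]
After op 6 cancel(order #5): fills=none; bids=[-] asks=[#2:5@97]
After op 7 cancel(order #2): fills=none; bids=[-] asks=[-]

Answer: 5@97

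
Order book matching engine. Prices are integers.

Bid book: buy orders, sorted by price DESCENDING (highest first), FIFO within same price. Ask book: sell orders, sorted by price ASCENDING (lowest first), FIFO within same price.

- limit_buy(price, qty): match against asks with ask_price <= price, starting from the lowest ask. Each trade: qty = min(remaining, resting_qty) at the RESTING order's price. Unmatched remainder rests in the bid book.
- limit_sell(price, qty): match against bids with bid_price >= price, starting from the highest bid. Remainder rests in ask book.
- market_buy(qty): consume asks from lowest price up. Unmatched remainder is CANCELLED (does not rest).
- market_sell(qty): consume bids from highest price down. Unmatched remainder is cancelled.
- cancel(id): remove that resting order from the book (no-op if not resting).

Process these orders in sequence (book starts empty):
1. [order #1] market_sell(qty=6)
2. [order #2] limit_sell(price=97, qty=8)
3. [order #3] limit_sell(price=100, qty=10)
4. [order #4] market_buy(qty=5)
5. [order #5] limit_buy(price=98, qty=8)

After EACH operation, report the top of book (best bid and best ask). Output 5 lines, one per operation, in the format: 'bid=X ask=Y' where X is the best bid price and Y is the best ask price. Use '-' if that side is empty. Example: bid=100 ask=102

After op 1 [order #1] market_sell(qty=6): fills=none; bids=[-] asks=[-]
After op 2 [order #2] limit_sell(price=97, qty=8): fills=none; bids=[-] asks=[#2:8@97]
After op 3 [order #3] limit_sell(price=100, qty=10): fills=none; bids=[-] asks=[#2:8@97 #3:10@100]
After op 4 [order #4] market_buy(qty=5): fills=#4x#2:5@97; bids=[-] asks=[#2:3@97 #3:10@100]
After op 5 [order #5] limit_buy(price=98, qty=8): fills=#5x#2:3@97; bids=[#5:5@98] asks=[#3:10@100]

Answer: bid=- ask=-
bid=- ask=97
bid=- ask=97
bid=- ask=97
bid=98 ask=100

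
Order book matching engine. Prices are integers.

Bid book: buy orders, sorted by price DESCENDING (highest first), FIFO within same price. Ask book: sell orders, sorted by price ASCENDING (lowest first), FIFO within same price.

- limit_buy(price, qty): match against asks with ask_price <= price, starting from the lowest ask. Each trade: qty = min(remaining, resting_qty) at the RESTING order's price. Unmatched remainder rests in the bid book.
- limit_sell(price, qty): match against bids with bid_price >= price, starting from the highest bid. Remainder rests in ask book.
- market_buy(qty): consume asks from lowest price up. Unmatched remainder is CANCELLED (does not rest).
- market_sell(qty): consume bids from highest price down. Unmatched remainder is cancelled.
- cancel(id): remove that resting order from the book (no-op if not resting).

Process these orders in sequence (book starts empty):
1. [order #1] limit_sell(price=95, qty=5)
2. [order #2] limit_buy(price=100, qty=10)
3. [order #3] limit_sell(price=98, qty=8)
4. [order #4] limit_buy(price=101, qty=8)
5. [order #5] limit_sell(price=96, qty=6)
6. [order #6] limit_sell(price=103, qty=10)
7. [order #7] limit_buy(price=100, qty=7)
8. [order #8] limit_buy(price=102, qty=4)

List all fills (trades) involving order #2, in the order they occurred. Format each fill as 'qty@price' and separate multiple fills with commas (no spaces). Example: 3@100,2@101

After op 1 [order #1] limit_sell(price=95, qty=5): fills=none; bids=[-] asks=[#1:5@95]
After op 2 [order #2] limit_buy(price=100, qty=10): fills=#2x#1:5@95; bids=[#2:5@100] asks=[-]
After op 3 [order #3] limit_sell(price=98, qty=8): fills=#2x#3:5@100; bids=[-] asks=[#3:3@98]
After op 4 [order #4] limit_buy(price=101, qty=8): fills=#4x#3:3@98; bids=[#4:5@101] asks=[-]
After op 5 [order #5] limit_sell(price=96, qty=6): fills=#4x#5:5@101; bids=[-] asks=[#5:1@96]
After op 6 [order #6] limit_sell(price=103, qty=10): fills=none; bids=[-] asks=[#5:1@96 #6:10@103]
After op 7 [order #7] limit_buy(price=100, qty=7): fills=#7x#5:1@96; bids=[#7:6@100] asks=[#6:10@103]
After op 8 [order #8] limit_buy(price=102, qty=4): fills=none; bids=[#8:4@102 #7:6@100] asks=[#6:10@103]

Answer: 5@95,5@100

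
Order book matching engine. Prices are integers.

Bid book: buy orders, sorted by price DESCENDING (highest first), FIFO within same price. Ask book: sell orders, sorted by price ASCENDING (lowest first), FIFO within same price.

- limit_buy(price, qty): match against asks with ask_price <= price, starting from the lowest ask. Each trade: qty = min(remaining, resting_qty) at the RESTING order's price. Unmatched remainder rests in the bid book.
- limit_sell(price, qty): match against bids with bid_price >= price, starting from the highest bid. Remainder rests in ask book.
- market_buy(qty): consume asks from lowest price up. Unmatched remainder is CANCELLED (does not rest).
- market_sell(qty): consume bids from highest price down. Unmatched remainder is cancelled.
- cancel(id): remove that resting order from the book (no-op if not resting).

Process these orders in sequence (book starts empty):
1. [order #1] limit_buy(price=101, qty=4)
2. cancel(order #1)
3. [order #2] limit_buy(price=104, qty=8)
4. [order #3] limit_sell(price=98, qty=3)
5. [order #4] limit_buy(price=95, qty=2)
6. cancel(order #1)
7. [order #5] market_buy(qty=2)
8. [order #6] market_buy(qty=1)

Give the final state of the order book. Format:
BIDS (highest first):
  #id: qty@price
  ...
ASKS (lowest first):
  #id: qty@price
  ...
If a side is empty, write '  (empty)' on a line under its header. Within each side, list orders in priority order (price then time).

Answer: BIDS (highest first):
  #2: 5@104
  #4: 2@95
ASKS (lowest first):
  (empty)

Derivation:
After op 1 [order #1] limit_buy(price=101, qty=4): fills=none; bids=[#1:4@101] asks=[-]
After op 2 cancel(order #1): fills=none; bids=[-] asks=[-]
After op 3 [order #2] limit_buy(price=104, qty=8): fills=none; bids=[#2:8@104] asks=[-]
After op 4 [order #3] limit_sell(price=98, qty=3): fills=#2x#3:3@104; bids=[#2:5@104] asks=[-]
After op 5 [order #4] limit_buy(price=95, qty=2): fills=none; bids=[#2:5@104 #4:2@95] asks=[-]
After op 6 cancel(order #1): fills=none; bids=[#2:5@104 #4:2@95] asks=[-]
After op 7 [order #5] market_buy(qty=2): fills=none; bids=[#2:5@104 #4:2@95] asks=[-]
After op 8 [order #6] market_buy(qty=1): fills=none; bids=[#2:5@104 #4:2@95] asks=[-]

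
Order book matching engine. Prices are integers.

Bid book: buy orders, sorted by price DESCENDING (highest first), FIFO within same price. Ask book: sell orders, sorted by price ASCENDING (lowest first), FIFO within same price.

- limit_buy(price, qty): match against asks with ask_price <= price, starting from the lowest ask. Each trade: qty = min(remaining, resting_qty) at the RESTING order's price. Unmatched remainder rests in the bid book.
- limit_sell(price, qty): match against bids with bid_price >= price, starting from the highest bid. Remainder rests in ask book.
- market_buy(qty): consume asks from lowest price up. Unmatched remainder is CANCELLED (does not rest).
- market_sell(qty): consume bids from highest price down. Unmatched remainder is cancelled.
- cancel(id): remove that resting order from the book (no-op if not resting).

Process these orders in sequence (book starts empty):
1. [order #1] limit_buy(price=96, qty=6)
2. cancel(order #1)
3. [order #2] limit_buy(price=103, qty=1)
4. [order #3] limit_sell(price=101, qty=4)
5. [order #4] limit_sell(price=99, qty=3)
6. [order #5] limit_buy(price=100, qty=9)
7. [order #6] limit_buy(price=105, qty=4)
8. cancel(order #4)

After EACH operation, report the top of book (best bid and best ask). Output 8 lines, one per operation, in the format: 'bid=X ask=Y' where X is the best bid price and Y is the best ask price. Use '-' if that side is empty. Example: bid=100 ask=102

After op 1 [order #1] limit_buy(price=96, qty=6): fills=none; bids=[#1:6@96] asks=[-]
After op 2 cancel(order #1): fills=none; bids=[-] asks=[-]
After op 3 [order #2] limit_buy(price=103, qty=1): fills=none; bids=[#2:1@103] asks=[-]
After op 4 [order #3] limit_sell(price=101, qty=4): fills=#2x#3:1@103; bids=[-] asks=[#3:3@101]
After op 5 [order #4] limit_sell(price=99, qty=3): fills=none; bids=[-] asks=[#4:3@99 #3:3@101]
After op 6 [order #5] limit_buy(price=100, qty=9): fills=#5x#4:3@99; bids=[#5:6@100] asks=[#3:3@101]
After op 7 [order #6] limit_buy(price=105, qty=4): fills=#6x#3:3@101; bids=[#6:1@105 #5:6@100] asks=[-]
After op 8 cancel(order #4): fills=none; bids=[#6:1@105 #5:6@100] asks=[-]

Answer: bid=96 ask=-
bid=- ask=-
bid=103 ask=-
bid=- ask=101
bid=- ask=99
bid=100 ask=101
bid=105 ask=-
bid=105 ask=-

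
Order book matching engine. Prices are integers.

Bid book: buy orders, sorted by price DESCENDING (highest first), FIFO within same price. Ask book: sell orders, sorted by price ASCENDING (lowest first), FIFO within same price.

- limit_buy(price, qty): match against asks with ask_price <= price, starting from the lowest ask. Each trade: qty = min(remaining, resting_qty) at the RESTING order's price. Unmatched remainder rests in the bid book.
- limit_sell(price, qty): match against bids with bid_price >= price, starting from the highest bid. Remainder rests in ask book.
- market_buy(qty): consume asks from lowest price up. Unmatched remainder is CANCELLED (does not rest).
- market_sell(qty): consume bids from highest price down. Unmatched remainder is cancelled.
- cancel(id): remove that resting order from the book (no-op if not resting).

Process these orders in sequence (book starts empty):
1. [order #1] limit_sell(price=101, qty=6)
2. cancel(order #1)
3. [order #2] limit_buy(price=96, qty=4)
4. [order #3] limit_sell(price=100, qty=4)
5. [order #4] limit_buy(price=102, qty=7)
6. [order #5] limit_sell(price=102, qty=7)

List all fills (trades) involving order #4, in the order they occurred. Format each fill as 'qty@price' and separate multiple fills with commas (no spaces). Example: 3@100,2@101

Answer: 4@100,3@102

Derivation:
After op 1 [order #1] limit_sell(price=101, qty=6): fills=none; bids=[-] asks=[#1:6@101]
After op 2 cancel(order #1): fills=none; bids=[-] asks=[-]
After op 3 [order #2] limit_buy(price=96, qty=4): fills=none; bids=[#2:4@96] asks=[-]
After op 4 [order #3] limit_sell(price=100, qty=4): fills=none; bids=[#2:4@96] asks=[#3:4@100]
After op 5 [order #4] limit_buy(price=102, qty=7): fills=#4x#3:4@100; bids=[#4:3@102 #2:4@96] asks=[-]
After op 6 [order #5] limit_sell(price=102, qty=7): fills=#4x#5:3@102; bids=[#2:4@96] asks=[#5:4@102]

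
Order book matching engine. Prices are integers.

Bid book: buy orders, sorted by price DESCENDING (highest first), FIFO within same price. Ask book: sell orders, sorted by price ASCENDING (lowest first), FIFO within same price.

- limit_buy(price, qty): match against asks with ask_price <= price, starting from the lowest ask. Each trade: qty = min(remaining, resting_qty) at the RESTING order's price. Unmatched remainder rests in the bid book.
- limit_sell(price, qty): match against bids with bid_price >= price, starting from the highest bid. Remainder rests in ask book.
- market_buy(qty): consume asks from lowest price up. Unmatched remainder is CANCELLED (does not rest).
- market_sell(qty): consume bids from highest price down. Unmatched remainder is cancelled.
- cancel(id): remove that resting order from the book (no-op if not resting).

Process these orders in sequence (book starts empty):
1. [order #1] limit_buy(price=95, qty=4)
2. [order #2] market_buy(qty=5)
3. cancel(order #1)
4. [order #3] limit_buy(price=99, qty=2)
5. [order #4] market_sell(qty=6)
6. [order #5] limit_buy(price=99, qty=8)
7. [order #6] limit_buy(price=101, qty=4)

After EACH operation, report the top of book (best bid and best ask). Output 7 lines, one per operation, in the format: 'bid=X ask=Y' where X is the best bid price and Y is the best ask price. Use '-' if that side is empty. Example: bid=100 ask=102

After op 1 [order #1] limit_buy(price=95, qty=4): fills=none; bids=[#1:4@95] asks=[-]
After op 2 [order #2] market_buy(qty=5): fills=none; bids=[#1:4@95] asks=[-]
After op 3 cancel(order #1): fills=none; bids=[-] asks=[-]
After op 4 [order #3] limit_buy(price=99, qty=2): fills=none; bids=[#3:2@99] asks=[-]
After op 5 [order #4] market_sell(qty=6): fills=#3x#4:2@99; bids=[-] asks=[-]
After op 6 [order #5] limit_buy(price=99, qty=8): fills=none; bids=[#5:8@99] asks=[-]
After op 7 [order #6] limit_buy(price=101, qty=4): fills=none; bids=[#6:4@101 #5:8@99] asks=[-]

Answer: bid=95 ask=-
bid=95 ask=-
bid=- ask=-
bid=99 ask=-
bid=- ask=-
bid=99 ask=-
bid=101 ask=-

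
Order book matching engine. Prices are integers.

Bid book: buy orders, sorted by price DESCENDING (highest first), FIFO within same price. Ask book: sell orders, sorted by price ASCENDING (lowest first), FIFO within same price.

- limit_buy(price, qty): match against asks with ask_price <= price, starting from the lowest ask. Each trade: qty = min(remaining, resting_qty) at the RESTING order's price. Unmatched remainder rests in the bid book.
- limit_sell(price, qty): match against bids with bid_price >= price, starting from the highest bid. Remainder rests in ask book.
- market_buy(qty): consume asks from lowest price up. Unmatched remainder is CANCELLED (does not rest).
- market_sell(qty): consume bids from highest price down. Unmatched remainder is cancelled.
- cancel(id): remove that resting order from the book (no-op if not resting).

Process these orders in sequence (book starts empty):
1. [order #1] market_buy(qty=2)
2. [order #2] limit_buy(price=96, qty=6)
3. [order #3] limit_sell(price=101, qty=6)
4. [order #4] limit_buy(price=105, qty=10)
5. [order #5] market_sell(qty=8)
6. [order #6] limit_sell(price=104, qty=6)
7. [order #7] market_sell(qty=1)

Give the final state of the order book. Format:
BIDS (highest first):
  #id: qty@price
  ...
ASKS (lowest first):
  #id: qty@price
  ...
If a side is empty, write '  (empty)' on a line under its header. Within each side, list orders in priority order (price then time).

Answer: BIDS (highest first):
  #2: 1@96
ASKS (lowest first):
  #6: 6@104

Derivation:
After op 1 [order #1] market_buy(qty=2): fills=none; bids=[-] asks=[-]
After op 2 [order #2] limit_buy(price=96, qty=6): fills=none; bids=[#2:6@96] asks=[-]
After op 3 [order #3] limit_sell(price=101, qty=6): fills=none; bids=[#2:6@96] asks=[#3:6@101]
After op 4 [order #4] limit_buy(price=105, qty=10): fills=#4x#3:6@101; bids=[#4:4@105 #2:6@96] asks=[-]
After op 5 [order #5] market_sell(qty=8): fills=#4x#5:4@105 #2x#5:4@96; bids=[#2:2@96] asks=[-]
After op 6 [order #6] limit_sell(price=104, qty=6): fills=none; bids=[#2:2@96] asks=[#6:6@104]
After op 7 [order #7] market_sell(qty=1): fills=#2x#7:1@96; bids=[#2:1@96] asks=[#6:6@104]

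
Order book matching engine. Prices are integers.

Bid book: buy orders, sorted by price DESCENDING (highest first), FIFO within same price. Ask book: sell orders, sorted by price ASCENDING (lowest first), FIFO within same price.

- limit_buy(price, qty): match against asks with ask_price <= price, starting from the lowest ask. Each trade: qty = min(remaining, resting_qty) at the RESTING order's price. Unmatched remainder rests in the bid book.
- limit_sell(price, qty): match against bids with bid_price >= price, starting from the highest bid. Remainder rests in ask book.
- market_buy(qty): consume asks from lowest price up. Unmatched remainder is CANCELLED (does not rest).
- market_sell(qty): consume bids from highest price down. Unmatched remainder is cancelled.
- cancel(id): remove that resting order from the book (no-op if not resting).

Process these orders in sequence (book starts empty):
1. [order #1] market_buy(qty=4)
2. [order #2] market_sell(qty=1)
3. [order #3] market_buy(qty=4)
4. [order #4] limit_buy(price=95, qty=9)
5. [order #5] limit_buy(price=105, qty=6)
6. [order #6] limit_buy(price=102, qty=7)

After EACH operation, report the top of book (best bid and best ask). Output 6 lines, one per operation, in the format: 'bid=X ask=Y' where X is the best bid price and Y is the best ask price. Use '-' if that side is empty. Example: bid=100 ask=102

After op 1 [order #1] market_buy(qty=4): fills=none; bids=[-] asks=[-]
After op 2 [order #2] market_sell(qty=1): fills=none; bids=[-] asks=[-]
After op 3 [order #3] market_buy(qty=4): fills=none; bids=[-] asks=[-]
After op 4 [order #4] limit_buy(price=95, qty=9): fills=none; bids=[#4:9@95] asks=[-]
After op 5 [order #5] limit_buy(price=105, qty=6): fills=none; bids=[#5:6@105 #4:9@95] asks=[-]
After op 6 [order #6] limit_buy(price=102, qty=7): fills=none; bids=[#5:6@105 #6:7@102 #4:9@95] asks=[-]

Answer: bid=- ask=-
bid=- ask=-
bid=- ask=-
bid=95 ask=-
bid=105 ask=-
bid=105 ask=-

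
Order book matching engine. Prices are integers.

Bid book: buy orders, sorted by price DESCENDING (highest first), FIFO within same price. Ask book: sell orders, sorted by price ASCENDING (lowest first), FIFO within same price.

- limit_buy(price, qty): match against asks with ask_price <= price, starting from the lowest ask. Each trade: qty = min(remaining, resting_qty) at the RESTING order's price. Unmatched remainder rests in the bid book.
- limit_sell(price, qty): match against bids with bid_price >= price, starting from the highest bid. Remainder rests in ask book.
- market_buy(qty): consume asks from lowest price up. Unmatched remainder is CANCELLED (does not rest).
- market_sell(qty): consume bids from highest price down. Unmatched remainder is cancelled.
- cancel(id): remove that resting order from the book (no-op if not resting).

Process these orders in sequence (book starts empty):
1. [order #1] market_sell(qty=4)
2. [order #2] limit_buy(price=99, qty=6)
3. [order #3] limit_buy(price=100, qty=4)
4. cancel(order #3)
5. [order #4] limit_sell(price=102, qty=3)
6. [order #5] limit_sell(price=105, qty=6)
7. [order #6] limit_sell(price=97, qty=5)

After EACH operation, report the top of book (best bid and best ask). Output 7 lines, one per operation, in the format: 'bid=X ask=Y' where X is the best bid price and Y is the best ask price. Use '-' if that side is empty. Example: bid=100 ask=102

After op 1 [order #1] market_sell(qty=4): fills=none; bids=[-] asks=[-]
After op 2 [order #2] limit_buy(price=99, qty=6): fills=none; bids=[#2:6@99] asks=[-]
After op 3 [order #3] limit_buy(price=100, qty=4): fills=none; bids=[#3:4@100 #2:6@99] asks=[-]
After op 4 cancel(order #3): fills=none; bids=[#2:6@99] asks=[-]
After op 5 [order #4] limit_sell(price=102, qty=3): fills=none; bids=[#2:6@99] asks=[#4:3@102]
After op 6 [order #5] limit_sell(price=105, qty=6): fills=none; bids=[#2:6@99] asks=[#4:3@102 #5:6@105]
After op 7 [order #6] limit_sell(price=97, qty=5): fills=#2x#6:5@99; bids=[#2:1@99] asks=[#4:3@102 #5:6@105]

Answer: bid=- ask=-
bid=99 ask=-
bid=100 ask=-
bid=99 ask=-
bid=99 ask=102
bid=99 ask=102
bid=99 ask=102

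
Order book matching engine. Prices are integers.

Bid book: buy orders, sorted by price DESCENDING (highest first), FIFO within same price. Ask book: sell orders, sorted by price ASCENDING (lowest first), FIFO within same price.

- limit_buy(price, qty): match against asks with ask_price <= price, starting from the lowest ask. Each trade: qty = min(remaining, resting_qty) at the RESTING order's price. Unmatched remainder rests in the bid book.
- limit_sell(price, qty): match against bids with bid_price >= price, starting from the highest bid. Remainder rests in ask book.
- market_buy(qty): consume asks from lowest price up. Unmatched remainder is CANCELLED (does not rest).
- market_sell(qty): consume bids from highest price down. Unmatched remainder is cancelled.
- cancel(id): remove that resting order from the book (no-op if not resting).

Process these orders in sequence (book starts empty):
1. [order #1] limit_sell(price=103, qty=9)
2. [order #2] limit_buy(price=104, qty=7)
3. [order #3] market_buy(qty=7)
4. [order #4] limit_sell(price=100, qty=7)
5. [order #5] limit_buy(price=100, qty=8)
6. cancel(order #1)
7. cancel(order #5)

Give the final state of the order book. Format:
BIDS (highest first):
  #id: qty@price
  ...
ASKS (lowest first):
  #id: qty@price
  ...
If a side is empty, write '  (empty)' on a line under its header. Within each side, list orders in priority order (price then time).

After op 1 [order #1] limit_sell(price=103, qty=9): fills=none; bids=[-] asks=[#1:9@103]
After op 2 [order #2] limit_buy(price=104, qty=7): fills=#2x#1:7@103; bids=[-] asks=[#1:2@103]
After op 3 [order #3] market_buy(qty=7): fills=#3x#1:2@103; bids=[-] asks=[-]
After op 4 [order #4] limit_sell(price=100, qty=7): fills=none; bids=[-] asks=[#4:7@100]
After op 5 [order #5] limit_buy(price=100, qty=8): fills=#5x#4:7@100; bids=[#5:1@100] asks=[-]
After op 6 cancel(order #1): fills=none; bids=[#5:1@100] asks=[-]
After op 7 cancel(order #5): fills=none; bids=[-] asks=[-]

Answer: BIDS (highest first):
  (empty)
ASKS (lowest first):
  (empty)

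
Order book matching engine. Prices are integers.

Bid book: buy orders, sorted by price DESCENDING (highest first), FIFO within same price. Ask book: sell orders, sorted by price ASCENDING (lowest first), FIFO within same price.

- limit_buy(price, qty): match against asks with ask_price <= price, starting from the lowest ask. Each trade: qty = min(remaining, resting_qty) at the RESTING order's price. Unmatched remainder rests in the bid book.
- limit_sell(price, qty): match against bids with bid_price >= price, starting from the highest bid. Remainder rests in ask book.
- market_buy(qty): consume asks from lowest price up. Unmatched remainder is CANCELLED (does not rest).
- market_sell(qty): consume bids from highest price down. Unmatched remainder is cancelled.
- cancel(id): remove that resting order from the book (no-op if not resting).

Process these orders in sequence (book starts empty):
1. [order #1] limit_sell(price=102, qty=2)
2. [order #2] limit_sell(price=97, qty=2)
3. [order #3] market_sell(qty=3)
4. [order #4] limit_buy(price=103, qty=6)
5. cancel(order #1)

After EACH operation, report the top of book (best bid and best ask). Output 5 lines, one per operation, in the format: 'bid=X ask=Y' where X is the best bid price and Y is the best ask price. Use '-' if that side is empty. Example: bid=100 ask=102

Answer: bid=- ask=102
bid=- ask=97
bid=- ask=97
bid=103 ask=-
bid=103 ask=-

Derivation:
After op 1 [order #1] limit_sell(price=102, qty=2): fills=none; bids=[-] asks=[#1:2@102]
After op 2 [order #2] limit_sell(price=97, qty=2): fills=none; bids=[-] asks=[#2:2@97 #1:2@102]
After op 3 [order #3] market_sell(qty=3): fills=none; bids=[-] asks=[#2:2@97 #1:2@102]
After op 4 [order #4] limit_buy(price=103, qty=6): fills=#4x#2:2@97 #4x#1:2@102; bids=[#4:2@103] asks=[-]
After op 5 cancel(order #1): fills=none; bids=[#4:2@103] asks=[-]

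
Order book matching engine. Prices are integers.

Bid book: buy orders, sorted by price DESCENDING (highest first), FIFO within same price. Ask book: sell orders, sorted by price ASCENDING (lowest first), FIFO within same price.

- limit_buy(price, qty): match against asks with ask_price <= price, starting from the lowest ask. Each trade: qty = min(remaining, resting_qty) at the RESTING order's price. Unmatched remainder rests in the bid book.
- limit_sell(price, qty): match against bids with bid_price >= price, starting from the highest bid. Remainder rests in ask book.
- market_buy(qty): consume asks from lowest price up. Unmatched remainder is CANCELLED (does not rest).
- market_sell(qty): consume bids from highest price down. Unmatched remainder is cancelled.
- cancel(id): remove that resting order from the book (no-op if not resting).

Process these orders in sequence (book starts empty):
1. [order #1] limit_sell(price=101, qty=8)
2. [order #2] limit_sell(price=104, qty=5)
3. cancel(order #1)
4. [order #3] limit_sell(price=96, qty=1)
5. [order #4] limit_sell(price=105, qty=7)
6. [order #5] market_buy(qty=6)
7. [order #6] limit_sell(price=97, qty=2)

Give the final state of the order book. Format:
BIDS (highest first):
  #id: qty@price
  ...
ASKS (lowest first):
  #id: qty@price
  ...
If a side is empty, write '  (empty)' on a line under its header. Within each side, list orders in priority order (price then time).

Answer: BIDS (highest first):
  (empty)
ASKS (lowest first):
  #6: 2@97
  #4: 7@105

Derivation:
After op 1 [order #1] limit_sell(price=101, qty=8): fills=none; bids=[-] asks=[#1:8@101]
After op 2 [order #2] limit_sell(price=104, qty=5): fills=none; bids=[-] asks=[#1:8@101 #2:5@104]
After op 3 cancel(order #1): fills=none; bids=[-] asks=[#2:5@104]
After op 4 [order #3] limit_sell(price=96, qty=1): fills=none; bids=[-] asks=[#3:1@96 #2:5@104]
After op 5 [order #4] limit_sell(price=105, qty=7): fills=none; bids=[-] asks=[#3:1@96 #2:5@104 #4:7@105]
After op 6 [order #5] market_buy(qty=6): fills=#5x#3:1@96 #5x#2:5@104; bids=[-] asks=[#4:7@105]
After op 7 [order #6] limit_sell(price=97, qty=2): fills=none; bids=[-] asks=[#6:2@97 #4:7@105]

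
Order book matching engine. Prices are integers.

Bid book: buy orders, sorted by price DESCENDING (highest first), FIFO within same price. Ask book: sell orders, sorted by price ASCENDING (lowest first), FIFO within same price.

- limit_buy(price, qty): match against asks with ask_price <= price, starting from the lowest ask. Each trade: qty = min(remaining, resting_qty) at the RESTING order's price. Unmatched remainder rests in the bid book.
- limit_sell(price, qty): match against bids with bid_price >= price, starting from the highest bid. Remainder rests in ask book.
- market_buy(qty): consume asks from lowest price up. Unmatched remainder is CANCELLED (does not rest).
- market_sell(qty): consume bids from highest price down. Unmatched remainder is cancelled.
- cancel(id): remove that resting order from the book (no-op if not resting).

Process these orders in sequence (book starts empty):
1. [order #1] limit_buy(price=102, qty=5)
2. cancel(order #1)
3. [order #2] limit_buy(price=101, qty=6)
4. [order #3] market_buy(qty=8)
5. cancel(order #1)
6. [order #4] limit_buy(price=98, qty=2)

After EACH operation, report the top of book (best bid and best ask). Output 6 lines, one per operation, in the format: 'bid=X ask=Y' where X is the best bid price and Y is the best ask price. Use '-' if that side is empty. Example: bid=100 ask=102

After op 1 [order #1] limit_buy(price=102, qty=5): fills=none; bids=[#1:5@102] asks=[-]
After op 2 cancel(order #1): fills=none; bids=[-] asks=[-]
After op 3 [order #2] limit_buy(price=101, qty=6): fills=none; bids=[#2:6@101] asks=[-]
After op 4 [order #3] market_buy(qty=8): fills=none; bids=[#2:6@101] asks=[-]
After op 5 cancel(order #1): fills=none; bids=[#2:6@101] asks=[-]
After op 6 [order #4] limit_buy(price=98, qty=2): fills=none; bids=[#2:6@101 #4:2@98] asks=[-]

Answer: bid=102 ask=-
bid=- ask=-
bid=101 ask=-
bid=101 ask=-
bid=101 ask=-
bid=101 ask=-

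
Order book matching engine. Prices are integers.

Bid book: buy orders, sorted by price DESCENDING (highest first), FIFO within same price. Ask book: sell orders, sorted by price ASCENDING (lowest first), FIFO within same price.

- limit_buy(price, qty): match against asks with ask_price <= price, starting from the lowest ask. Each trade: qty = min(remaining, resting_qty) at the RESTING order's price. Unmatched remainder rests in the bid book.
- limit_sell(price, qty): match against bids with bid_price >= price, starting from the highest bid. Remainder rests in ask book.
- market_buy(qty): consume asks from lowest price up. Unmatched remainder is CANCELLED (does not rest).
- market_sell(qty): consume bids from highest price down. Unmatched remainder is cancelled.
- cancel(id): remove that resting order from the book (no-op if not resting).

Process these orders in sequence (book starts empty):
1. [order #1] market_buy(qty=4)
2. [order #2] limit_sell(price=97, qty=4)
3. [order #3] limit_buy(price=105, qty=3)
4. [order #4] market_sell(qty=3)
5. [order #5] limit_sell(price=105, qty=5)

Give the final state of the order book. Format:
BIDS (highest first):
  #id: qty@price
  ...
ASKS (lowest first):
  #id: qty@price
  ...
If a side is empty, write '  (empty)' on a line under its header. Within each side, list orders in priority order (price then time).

Answer: BIDS (highest first):
  (empty)
ASKS (lowest first):
  #2: 1@97
  #5: 5@105

Derivation:
After op 1 [order #1] market_buy(qty=4): fills=none; bids=[-] asks=[-]
After op 2 [order #2] limit_sell(price=97, qty=4): fills=none; bids=[-] asks=[#2:4@97]
After op 3 [order #3] limit_buy(price=105, qty=3): fills=#3x#2:3@97; bids=[-] asks=[#2:1@97]
After op 4 [order #4] market_sell(qty=3): fills=none; bids=[-] asks=[#2:1@97]
After op 5 [order #5] limit_sell(price=105, qty=5): fills=none; bids=[-] asks=[#2:1@97 #5:5@105]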